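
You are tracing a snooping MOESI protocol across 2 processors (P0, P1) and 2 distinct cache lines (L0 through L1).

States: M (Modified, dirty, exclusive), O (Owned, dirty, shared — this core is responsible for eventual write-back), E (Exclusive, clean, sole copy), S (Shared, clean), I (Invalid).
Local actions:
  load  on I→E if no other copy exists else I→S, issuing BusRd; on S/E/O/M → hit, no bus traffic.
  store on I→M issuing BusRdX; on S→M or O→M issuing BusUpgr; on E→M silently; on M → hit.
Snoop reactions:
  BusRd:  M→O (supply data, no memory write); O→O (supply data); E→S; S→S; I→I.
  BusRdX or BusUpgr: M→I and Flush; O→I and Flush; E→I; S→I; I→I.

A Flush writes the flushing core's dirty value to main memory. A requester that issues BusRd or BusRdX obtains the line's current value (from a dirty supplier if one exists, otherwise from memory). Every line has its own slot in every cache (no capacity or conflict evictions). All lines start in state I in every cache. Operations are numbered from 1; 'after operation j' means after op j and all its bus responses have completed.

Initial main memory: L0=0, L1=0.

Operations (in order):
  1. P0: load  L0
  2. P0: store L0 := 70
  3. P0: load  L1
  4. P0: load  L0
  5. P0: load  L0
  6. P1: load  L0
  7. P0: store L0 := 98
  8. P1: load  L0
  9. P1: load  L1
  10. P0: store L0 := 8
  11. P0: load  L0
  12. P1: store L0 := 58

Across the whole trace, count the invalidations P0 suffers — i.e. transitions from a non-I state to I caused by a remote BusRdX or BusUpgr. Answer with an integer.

  op1 P0: load  L0 → E/I on L0; bus BusRd; mem=0
  op2 P0: store L0 := 70 → M/I on L0; bus (none); mem=0
  op3 P0: load  L1 → E/I on L1; bus BusRd; mem=0
  op4 P0: load  L0 → M/I on L0; bus (none); mem=0
  op5 P0: load  L0 → M/I on L0; bus (none); mem=0
  op6 P1: load  L0 → O/S on L0; bus BusRd; mem=0
  op7 P0: store L0 := 98 → M/I on L0; bus BusUpgr; mem=0
  op8 P1: load  L0 → O/S on L0; bus BusRd; mem=0
  op9 P1: load  L1 → S/S on L1; bus BusRd; mem=0
  op10 P0: store L0 := 8 → M/I on L0; bus BusUpgr; mem=0
  op11 P0: load  L0 → M/I on L0; bus (none); mem=0
  op12 P1: store L0 := 58 → I/M on L0; bus BusRdX Flush; mem=8

invalidations = 1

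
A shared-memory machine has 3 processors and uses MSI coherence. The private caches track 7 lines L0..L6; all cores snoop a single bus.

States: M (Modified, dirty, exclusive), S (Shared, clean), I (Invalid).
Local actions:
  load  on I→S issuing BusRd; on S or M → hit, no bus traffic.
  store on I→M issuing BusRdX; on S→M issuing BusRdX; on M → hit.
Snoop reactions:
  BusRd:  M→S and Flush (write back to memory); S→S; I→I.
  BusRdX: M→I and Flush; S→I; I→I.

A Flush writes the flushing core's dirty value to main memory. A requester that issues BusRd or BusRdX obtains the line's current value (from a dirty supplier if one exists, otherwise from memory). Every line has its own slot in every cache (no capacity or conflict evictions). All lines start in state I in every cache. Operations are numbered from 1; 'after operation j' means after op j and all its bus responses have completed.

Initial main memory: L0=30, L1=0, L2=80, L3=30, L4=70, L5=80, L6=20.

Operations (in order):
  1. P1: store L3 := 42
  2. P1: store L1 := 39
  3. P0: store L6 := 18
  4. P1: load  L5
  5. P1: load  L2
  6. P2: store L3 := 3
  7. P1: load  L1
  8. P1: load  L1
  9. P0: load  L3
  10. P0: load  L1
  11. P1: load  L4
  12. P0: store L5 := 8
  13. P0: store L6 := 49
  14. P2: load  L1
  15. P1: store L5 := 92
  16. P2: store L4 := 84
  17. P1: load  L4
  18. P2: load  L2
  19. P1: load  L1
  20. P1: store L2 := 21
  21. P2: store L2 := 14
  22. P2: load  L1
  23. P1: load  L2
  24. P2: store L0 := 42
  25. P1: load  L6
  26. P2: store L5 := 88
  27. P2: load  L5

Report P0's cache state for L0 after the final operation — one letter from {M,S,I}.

1. P1: store L3 := 42  bus=[BusRdX]  L3: P0=I P1=M P2=I  mem[L3]=30
2. P1: store L1 := 39  bus=[BusRdX]  L1: P0=I P1=M P2=I  mem[L1]=0
3. P0: store L6 := 18  bus=[BusRdX]  L6: P0=M P1=I P2=I  mem[L6]=20
4. P1: load  L5  bus=[BusRd]  L5: P0=I P1=S P2=I  mem[L5]=80
5. P1: load  L2  bus=[BusRd]  L2: P0=I P1=S P2=I  mem[L2]=80
6. P2: store L3 := 3  bus=[BusRdX,Flush]  L3: P0=I P1=I P2=M  mem[L3]=42
7. P1: load  L1  bus=[-]  L1: P0=I P1=M P2=I  mem[L1]=0
8. P1: load  L1  bus=[-]  L1: P0=I P1=M P2=I  mem[L1]=0
9. P0: load  L3  bus=[BusRd,Flush]  L3: P0=S P1=I P2=S  mem[L3]=3
10. P0: load  L1  bus=[BusRd,Flush]  L1: P0=S P1=S P2=I  mem[L1]=39
11. P1: load  L4  bus=[BusRd]  L4: P0=I P1=S P2=I  mem[L4]=70
12. P0: store L5 := 8  bus=[BusRdX]  L5: P0=M P1=I P2=I  mem[L5]=80
13. P0: store L6 := 49  bus=[-]  L6: P0=M P1=I P2=I  mem[L6]=20
14. P2: load  L1  bus=[BusRd]  L1: P0=S P1=S P2=S  mem[L1]=39
15. P1: store L5 := 92  bus=[BusRdX,Flush]  L5: P0=I P1=M P2=I  mem[L5]=8
16. P2: store L4 := 84  bus=[BusRdX]  L4: P0=I P1=I P2=M  mem[L4]=70
17. P1: load  L4  bus=[BusRd,Flush]  L4: P0=I P1=S P2=S  mem[L4]=84
18. P2: load  L2  bus=[BusRd]  L2: P0=I P1=S P2=S  mem[L2]=80
19. P1: load  L1  bus=[-]  L1: P0=S P1=S P2=S  mem[L1]=39
20. P1: store L2 := 21  bus=[BusRdX]  L2: P0=I P1=M P2=I  mem[L2]=80
21. P2: store L2 := 14  bus=[BusRdX,Flush]  L2: P0=I P1=I P2=M  mem[L2]=21
22. P2: load  L1  bus=[-]  L1: P0=S P1=S P2=S  mem[L1]=39
23. P1: load  L2  bus=[BusRd,Flush]  L2: P0=I P1=S P2=S  mem[L2]=14
24. P2: store L0 := 42  bus=[BusRdX]  L0: P0=I P1=I P2=M  mem[L0]=30
25. P1: load  L6  bus=[BusRd,Flush]  L6: P0=S P1=S P2=I  mem[L6]=49
26. P2: store L5 := 88  bus=[BusRdX,Flush]  L5: P0=I P1=I P2=M  mem[L5]=92
27. P2: load  L5  bus=[-]  L5: P0=I P1=I P2=M  mem[L5]=92

state = I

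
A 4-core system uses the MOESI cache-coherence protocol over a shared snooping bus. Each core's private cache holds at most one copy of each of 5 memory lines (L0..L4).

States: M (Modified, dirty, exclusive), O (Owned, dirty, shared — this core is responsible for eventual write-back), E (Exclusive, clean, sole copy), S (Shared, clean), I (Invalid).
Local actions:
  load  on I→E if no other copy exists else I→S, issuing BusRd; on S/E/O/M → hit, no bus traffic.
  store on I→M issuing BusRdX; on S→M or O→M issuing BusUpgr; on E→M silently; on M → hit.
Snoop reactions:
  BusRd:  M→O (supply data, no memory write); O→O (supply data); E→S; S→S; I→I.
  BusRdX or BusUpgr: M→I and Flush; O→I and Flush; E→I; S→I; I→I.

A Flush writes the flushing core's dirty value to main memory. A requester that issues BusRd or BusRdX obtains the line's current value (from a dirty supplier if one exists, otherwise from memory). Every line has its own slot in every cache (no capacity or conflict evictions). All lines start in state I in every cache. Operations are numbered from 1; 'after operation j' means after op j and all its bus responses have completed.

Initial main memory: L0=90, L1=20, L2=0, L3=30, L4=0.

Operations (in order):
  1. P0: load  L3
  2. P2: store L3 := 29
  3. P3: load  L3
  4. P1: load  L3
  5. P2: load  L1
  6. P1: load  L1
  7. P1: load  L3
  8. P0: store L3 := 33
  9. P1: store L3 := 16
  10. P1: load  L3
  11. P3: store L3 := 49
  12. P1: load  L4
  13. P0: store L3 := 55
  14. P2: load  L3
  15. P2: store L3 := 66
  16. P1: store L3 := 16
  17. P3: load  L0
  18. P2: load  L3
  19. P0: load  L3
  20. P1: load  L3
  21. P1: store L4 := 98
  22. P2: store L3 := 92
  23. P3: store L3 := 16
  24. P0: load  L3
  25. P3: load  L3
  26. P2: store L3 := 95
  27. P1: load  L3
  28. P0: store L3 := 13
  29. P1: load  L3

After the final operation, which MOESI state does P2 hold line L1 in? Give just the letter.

state = S

1. P0: load  L3  bus=[BusRd]  L3: P0=E P1=I P2=I P3=I  mem[L3]=30
2. P2: store L3 := 29  bus=[BusRdX]  L3: P0=I P1=I P2=M P3=I  mem[L3]=30
3. P3: load  L3  bus=[BusRd]  L3: P0=I P1=I P2=O P3=S  mem[L3]=30
4. P1: load  L3  bus=[BusRd]  L3: P0=I P1=S P2=O P3=S  mem[L3]=30
5. P2: load  L1  bus=[BusRd]  L1: P0=I P1=I P2=E P3=I  mem[L1]=20
6. P1: load  L1  bus=[BusRd]  L1: P0=I P1=S P2=S P3=I  mem[L1]=20
7. P1: load  L3  bus=[-]  L3: P0=I P1=S P2=O P3=S  mem[L3]=30
8. P0: store L3 := 33  bus=[BusRdX,Flush]  L3: P0=M P1=I P2=I P3=I  mem[L3]=29
9. P1: store L3 := 16  bus=[BusRdX,Flush]  L3: P0=I P1=M P2=I P3=I  mem[L3]=33
10. P1: load  L3  bus=[-]  L3: P0=I P1=M P2=I P3=I  mem[L3]=33
11. P3: store L3 := 49  bus=[BusRdX,Flush]  L3: P0=I P1=I P2=I P3=M  mem[L3]=16
12. P1: load  L4  bus=[BusRd]  L4: P0=I P1=E P2=I P3=I  mem[L4]=0
13. P0: store L3 := 55  bus=[BusRdX,Flush]  L3: P0=M P1=I P2=I P3=I  mem[L3]=49
14. P2: load  L3  bus=[BusRd]  L3: P0=O P1=I P2=S P3=I  mem[L3]=49
15. P2: store L3 := 66  bus=[BusUpgr,Flush]  L3: P0=I P1=I P2=M P3=I  mem[L3]=55
16. P1: store L3 := 16  bus=[BusRdX,Flush]  L3: P0=I P1=M P2=I P3=I  mem[L3]=66
17. P3: load  L0  bus=[BusRd]  L0: P0=I P1=I P2=I P3=E  mem[L0]=90
18. P2: load  L3  bus=[BusRd]  L3: P0=I P1=O P2=S P3=I  mem[L3]=66
19. P0: load  L3  bus=[BusRd]  L3: P0=S P1=O P2=S P3=I  mem[L3]=66
20. P1: load  L3  bus=[-]  L3: P0=S P1=O P2=S P3=I  mem[L3]=66
21. P1: store L4 := 98  bus=[-]  L4: P0=I P1=M P2=I P3=I  mem[L4]=0
22. P2: store L3 := 92  bus=[BusUpgr,Flush]  L3: P0=I P1=I P2=M P3=I  mem[L3]=16
23. P3: store L3 := 16  bus=[BusRdX,Flush]  L3: P0=I P1=I P2=I P3=M  mem[L3]=92
24. P0: load  L3  bus=[BusRd]  L3: P0=S P1=I P2=I P3=O  mem[L3]=92
25. P3: load  L3  bus=[-]  L3: P0=S P1=I P2=I P3=O  mem[L3]=92
26. P2: store L3 := 95  bus=[BusRdX,Flush]  L3: P0=I P1=I P2=M P3=I  mem[L3]=16
27. P1: load  L3  bus=[BusRd]  L3: P0=I P1=S P2=O P3=I  mem[L3]=16
28. P0: store L3 := 13  bus=[BusRdX,Flush]  L3: P0=M P1=I P2=I P3=I  mem[L3]=95
29. P1: load  L3  bus=[BusRd]  L3: P0=O P1=S P2=I P3=I  mem[L3]=95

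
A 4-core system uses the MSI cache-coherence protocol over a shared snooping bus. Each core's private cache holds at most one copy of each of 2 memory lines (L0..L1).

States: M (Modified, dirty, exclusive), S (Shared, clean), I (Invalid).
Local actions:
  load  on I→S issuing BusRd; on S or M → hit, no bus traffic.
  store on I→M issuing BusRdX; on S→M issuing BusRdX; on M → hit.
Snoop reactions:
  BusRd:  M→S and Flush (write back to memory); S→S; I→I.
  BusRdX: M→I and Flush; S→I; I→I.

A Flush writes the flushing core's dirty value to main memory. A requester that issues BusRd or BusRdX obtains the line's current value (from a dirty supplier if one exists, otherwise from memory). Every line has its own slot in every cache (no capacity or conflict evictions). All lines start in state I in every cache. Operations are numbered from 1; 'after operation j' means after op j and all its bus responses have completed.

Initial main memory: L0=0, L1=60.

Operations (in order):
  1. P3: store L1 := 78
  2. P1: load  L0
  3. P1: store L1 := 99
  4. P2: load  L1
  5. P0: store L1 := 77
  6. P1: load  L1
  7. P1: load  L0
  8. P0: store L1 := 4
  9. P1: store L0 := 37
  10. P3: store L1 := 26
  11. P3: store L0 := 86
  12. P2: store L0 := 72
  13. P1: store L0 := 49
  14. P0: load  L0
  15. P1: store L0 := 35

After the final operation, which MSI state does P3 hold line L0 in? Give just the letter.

state = I

step 1: P3: store L1 := 78  ⟶  IIIM  (L1)  txn=BusRdX  M[L1]=60
step 2: P1: load  L0  ⟶  ISII  (L0)  txn=BusRd  M[L0]=0
step 3: P1: store L1 := 99  ⟶  IMII  (L1)  txn=BusRdX+Flush  M[L1]=78
step 4: P2: load  L1  ⟶  ISSI  (L1)  txn=BusRd+Flush  M[L1]=99
step 5: P0: store L1 := 77  ⟶  MIII  (L1)  txn=BusRdX  M[L1]=99
step 6: P1: load  L1  ⟶  SSII  (L1)  txn=BusRd+Flush  M[L1]=77
step 7: P1: load  L0  ⟶  ISII  (L0)  txn=∅  M[L0]=0
step 8: P0: store L1 := 4  ⟶  MIII  (L1)  txn=BusRdX  M[L1]=77
step 9: P1: store L0 := 37  ⟶  IMII  (L0)  txn=BusRdX  M[L0]=0
step 10: P3: store L1 := 26  ⟶  IIIM  (L1)  txn=BusRdX+Flush  M[L1]=4
step 11: P3: store L0 := 86  ⟶  IIIM  (L0)  txn=BusRdX+Flush  M[L0]=37
step 12: P2: store L0 := 72  ⟶  IIMI  (L0)  txn=BusRdX+Flush  M[L0]=86
step 13: P1: store L0 := 49  ⟶  IMII  (L0)  txn=BusRdX+Flush  M[L0]=72
step 14: P0: load  L0  ⟶  SSII  (L0)  txn=BusRd+Flush  M[L0]=49
step 15: P1: store L0 := 35  ⟶  IMII  (L0)  txn=BusRdX  M[L0]=49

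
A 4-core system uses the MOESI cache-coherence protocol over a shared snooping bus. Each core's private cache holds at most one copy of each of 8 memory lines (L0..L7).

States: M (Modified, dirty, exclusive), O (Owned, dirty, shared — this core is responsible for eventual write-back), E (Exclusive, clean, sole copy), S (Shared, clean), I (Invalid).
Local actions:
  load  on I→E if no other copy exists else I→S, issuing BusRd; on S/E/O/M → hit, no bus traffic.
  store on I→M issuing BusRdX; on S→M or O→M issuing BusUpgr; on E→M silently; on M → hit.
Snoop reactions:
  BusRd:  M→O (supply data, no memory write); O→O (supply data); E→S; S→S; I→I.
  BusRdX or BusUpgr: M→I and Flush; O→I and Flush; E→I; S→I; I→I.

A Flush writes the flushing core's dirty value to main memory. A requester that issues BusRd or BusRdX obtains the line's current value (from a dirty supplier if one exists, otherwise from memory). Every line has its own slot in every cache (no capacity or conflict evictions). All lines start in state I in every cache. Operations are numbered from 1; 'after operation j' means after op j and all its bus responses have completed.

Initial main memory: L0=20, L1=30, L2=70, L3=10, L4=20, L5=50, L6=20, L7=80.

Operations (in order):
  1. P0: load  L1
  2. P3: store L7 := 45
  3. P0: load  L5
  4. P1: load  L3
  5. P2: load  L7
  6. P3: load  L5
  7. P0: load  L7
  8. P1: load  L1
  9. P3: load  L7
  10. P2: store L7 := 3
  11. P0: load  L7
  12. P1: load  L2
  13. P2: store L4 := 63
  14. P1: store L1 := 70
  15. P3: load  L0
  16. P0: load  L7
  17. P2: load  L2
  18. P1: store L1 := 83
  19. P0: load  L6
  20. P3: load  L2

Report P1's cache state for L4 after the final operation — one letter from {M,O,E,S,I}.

state = I

[1] P0: load  L1 | P0:E(30), P1:I, P2:I, P3:I | bus: BusRd
[2] P3: store L7 := 45 | P0:I, P1:I, P2:I, P3:M(45) | bus: BusRdX
[3] P0: load  L5 | P0:E(50), P1:I, P2:I, P3:I | bus: BusRd
[4] P1: load  L3 | P0:I, P1:E(10), P2:I, P3:I | bus: BusRd
[5] P2: load  L7 | P0:I, P1:I, P2:S(45), P3:O(45) | bus: BusRd
[6] P3: load  L5 | P0:S(50), P1:I, P2:I, P3:S(50) | bus: BusRd
[7] P0: load  L7 | P0:S(45), P1:I, P2:S(45), P3:O(45) | bus: BusRd
[8] P1: load  L1 | P0:S(30), P1:S(30), P2:I, P3:I | bus: BusRd
[9] P3: load  L7 | P0:S(45), P1:I, P2:S(45), P3:O(45) | bus: none
[10] P2: store L7 := 3 | P0:I, P1:I, P2:M(3), P3:I | bus: BusUpgr,Flush
[11] P0: load  L7 | P0:S(3), P1:I, P2:O(3), P3:I | bus: BusRd
[12] P1: load  L2 | P0:I, P1:E(70), P2:I, P3:I | bus: BusRd
[13] P2: store L4 := 63 | P0:I, P1:I, P2:M(63), P3:I | bus: BusRdX
[14] P1: store L1 := 70 | P0:I, P1:M(70), P2:I, P3:I | bus: BusUpgr
[15] P3: load  L0 | P0:I, P1:I, P2:I, P3:E(20) | bus: BusRd
[16] P0: load  L7 | P0:S(3), P1:I, P2:O(3), P3:I | bus: none
[17] P2: load  L2 | P0:I, P1:S(70), P2:S(70), P3:I | bus: BusRd
[18] P1: store L1 := 83 | P0:I, P1:M(83), P2:I, P3:I | bus: none
[19] P0: load  L6 | P0:E(20), P1:I, P2:I, P3:I | bus: BusRd
[20] P3: load  L2 | P0:I, P1:S(70), P2:S(70), P3:S(70) | bus: BusRd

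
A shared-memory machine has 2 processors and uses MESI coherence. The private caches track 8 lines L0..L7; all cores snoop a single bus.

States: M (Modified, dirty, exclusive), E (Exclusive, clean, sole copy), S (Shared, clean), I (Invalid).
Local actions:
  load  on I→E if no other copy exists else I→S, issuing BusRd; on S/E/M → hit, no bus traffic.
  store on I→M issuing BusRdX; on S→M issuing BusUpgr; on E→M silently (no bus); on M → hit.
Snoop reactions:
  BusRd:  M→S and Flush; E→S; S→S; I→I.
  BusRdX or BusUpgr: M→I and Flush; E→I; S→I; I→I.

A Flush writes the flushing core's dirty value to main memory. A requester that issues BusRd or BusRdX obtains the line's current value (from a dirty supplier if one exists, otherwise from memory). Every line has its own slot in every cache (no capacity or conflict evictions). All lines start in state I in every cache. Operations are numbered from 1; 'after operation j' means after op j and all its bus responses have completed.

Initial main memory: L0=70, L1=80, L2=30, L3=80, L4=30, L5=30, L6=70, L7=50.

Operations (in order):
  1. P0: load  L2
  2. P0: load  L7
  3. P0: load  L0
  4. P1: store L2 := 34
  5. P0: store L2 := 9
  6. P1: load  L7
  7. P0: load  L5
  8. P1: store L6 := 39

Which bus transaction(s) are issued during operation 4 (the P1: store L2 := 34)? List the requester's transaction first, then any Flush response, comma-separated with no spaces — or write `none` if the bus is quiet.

  op1 P0: load  L2 → E/I on L2; bus BusRd; mem=30
  op2 P0: load  L7 → E/I on L7; bus BusRd; mem=50
  op3 P0: load  L0 → E/I on L0; bus BusRd; mem=70
  op4 P1: store L2 := 34 → I/M on L2; bus BusRdX; mem=30
  op5 P0: store L2 := 9 → M/I on L2; bus BusRdX Flush; mem=34
  op6 P1: load  L7 → S/S on L7; bus BusRd; mem=50
  op7 P0: load  L5 → E/I on L5; bus BusRd; mem=30
  op8 P1: store L6 := 39 → I/M on L6; bus BusRdX; mem=70

bus = BusRdX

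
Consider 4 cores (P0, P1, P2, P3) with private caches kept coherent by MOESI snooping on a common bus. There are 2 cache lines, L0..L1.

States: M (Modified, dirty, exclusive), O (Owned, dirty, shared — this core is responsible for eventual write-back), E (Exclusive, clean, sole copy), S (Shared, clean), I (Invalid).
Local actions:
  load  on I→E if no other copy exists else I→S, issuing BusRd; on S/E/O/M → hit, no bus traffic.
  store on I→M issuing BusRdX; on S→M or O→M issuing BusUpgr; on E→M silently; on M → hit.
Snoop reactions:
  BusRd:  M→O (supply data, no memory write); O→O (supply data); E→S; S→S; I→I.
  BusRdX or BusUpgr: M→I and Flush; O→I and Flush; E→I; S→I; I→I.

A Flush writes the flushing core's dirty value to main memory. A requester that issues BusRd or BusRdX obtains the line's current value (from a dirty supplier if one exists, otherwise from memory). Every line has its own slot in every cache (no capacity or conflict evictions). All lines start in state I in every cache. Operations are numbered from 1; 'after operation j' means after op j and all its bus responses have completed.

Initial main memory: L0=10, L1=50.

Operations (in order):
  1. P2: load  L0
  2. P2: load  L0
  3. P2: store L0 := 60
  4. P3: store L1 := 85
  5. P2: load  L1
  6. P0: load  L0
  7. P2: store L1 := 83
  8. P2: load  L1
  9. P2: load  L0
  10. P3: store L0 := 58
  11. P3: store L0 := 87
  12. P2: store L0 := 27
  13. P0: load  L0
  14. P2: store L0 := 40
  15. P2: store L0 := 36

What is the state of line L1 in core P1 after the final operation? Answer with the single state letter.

1. P2: load  L0  bus=[BusRd]  L0: P0=I P1=I P2=E P3=I  mem[L0]=10
2. P2: load  L0  bus=[-]  L0: P0=I P1=I P2=E P3=I  mem[L0]=10
3. P2: store L0 := 60  bus=[-]  L0: P0=I P1=I P2=M P3=I  mem[L0]=10
4. P3: store L1 := 85  bus=[BusRdX]  L1: P0=I P1=I P2=I P3=M  mem[L1]=50
5. P2: load  L1  bus=[BusRd]  L1: P0=I P1=I P2=S P3=O  mem[L1]=50
6. P0: load  L0  bus=[BusRd]  L0: P0=S P1=I P2=O P3=I  mem[L0]=10
7. P2: store L1 := 83  bus=[BusUpgr,Flush]  L1: P0=I P1=I P2=M P3=I  mem[L1]=85
8. P2: load  L1  bus=[-]  L1: P0=I P1=I P2=M P3=I  mem[L1]=85
9. P2: load  L0  bus=[-]  L0: P0=S P1=I P2=O P3=I  mem[L0]=10
10. P3: store L0 := 58  bus=[BusRdX,Flush]  L0: P0=I P1=I P2=I P3=M  mem[L0]=60
11. P3: store L0 := 87  bus=[-]  L0: P0=I P1=I P2=I P3=M  mem[L0]=60
12. P2: store L0 := 27  bus=[BusRdX,Flush]  L0: P0=I P1=I P2=M P3=I  mem[L0]=87
13. P0: load  L0  bus=[BusRd]  L0: P0=S P1=I P2=O P3=I  mem[L0]=87
14. P2: store L0 := 40  bus=[BusUpgr]  L0: P0=I P1=I P2=M P3=I  mem[L0]=87
15. P2: store L0 := 36  bus=[-]  L0: P0=I P1=I P2=M P3=I  mem[L0]=87

state = I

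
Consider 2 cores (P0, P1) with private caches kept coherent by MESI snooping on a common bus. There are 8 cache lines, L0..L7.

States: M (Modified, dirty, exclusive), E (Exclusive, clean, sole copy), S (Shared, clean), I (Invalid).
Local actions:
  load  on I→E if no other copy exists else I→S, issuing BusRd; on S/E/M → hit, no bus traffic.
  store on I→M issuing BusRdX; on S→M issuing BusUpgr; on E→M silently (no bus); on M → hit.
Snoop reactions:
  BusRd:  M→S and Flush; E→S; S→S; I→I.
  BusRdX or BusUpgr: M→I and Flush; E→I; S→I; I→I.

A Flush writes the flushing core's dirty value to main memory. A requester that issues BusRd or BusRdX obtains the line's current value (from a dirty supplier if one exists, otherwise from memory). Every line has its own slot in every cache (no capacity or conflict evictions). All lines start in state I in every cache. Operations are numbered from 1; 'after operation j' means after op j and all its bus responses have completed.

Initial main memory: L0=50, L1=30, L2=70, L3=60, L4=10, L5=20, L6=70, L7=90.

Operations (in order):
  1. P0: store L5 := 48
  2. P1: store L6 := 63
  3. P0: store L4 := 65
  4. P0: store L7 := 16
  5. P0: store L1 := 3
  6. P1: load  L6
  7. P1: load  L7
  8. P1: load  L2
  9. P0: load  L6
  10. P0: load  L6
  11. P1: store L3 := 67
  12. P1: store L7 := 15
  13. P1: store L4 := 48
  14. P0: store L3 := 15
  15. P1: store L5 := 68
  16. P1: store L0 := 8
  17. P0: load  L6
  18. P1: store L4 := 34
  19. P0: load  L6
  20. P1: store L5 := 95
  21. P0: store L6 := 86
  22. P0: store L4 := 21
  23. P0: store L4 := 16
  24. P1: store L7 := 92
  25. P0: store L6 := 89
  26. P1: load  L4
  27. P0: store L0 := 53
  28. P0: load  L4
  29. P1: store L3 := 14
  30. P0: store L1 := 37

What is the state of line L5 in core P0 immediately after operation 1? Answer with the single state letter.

state = M

  op1 P0: store L5 := 48 → M/I on L5; bus BusRdX; mem=20
  op2 P1: store L6 := 63 → I/M on L6; bus BusRdX; mem=70
  op3 P0: store L4 := 65 → M/I on L4; bus BusRdX; mem=10
  op4 P0: store L7 := 16 → M/I on L7; bus BusRdX; mem=90
  op5 P0: store L1 := 3 → M/I on L1; bus BusRdX; mem=30
  op6 P1: load  L6 → I/M on L6; bus (none); mem=70
  op7 P1: load  L7 → S/S on L7; bus BusRd Flush; mem=16
  op8 P1: load  L2 → I/E on L2; bus BusRd; mem=70
  op9 P0: load  L6 → S/S on L6; bus BusRd Flush; mem=63
  op10 P0: load  L6 → S/S on L6; bus (none); mem=63
  op11 P1: store L3 := 67 → I/M on L3; bus BusRdX; mem=60
  op12 P1: store L7 := 15 → I/M on L7; bus BusUpgr; mem=16
  op13 P1: store L4 := 48 → I/M on L4; bus BusRdX Flush; mem=65
  op14 P0: store L3 := 15 → M/I on L3; bus BusRdX Flush; mem=67
  op15 P1: store L5 := 68 → I/M on L5; bus BusRdX Flush; mem=48
  op16 P1: store L0 := 8 → I/M on L0; bus BusRdX; mem=50
  op17 P0: load  L6 → S/S on L6; bus (none); mem=63
  op18 P1: store L4 := 34 → I/M on L4; bus (none); mem=65
  op19 P0: load  L6 → S/S on L6; bus (none); mem=63
  op20 P1: store L5 := 95 → I/M on L5; bus (none); mem=48
  op21 P0: store L6 := 86 → M/I on L6; bus BusUpgr; mem=63
  op22 P0: store L4 := 21 → M/I on L4; bus BusRdX Flush; mem=34
  op23 P0: store L4 := 16 → M/I on L4; bus (none); mem=34
  op24 P1: store L7 := 92 → I/M on L7; bus (none); mem=16
  op25 P0: store L6 := 89 → M/I on L6; bus (none); mem=63
  op26 P1: load  L4 → S/S on L4; bus BusRd Flush; mem=16
  op27 P0: store L0 := 53 → M/I on L0; bus BusRdX Flush; mem=8
  op28 P0: load  L4 → S/S on L4; bus (none); mem=16
  op29 P1: store L3 := 14 → I/M on L3; bus BusRdX Flush; mem=15
  op30 P0: store L1 := 37 → M/I on L1; bus (none); mem=30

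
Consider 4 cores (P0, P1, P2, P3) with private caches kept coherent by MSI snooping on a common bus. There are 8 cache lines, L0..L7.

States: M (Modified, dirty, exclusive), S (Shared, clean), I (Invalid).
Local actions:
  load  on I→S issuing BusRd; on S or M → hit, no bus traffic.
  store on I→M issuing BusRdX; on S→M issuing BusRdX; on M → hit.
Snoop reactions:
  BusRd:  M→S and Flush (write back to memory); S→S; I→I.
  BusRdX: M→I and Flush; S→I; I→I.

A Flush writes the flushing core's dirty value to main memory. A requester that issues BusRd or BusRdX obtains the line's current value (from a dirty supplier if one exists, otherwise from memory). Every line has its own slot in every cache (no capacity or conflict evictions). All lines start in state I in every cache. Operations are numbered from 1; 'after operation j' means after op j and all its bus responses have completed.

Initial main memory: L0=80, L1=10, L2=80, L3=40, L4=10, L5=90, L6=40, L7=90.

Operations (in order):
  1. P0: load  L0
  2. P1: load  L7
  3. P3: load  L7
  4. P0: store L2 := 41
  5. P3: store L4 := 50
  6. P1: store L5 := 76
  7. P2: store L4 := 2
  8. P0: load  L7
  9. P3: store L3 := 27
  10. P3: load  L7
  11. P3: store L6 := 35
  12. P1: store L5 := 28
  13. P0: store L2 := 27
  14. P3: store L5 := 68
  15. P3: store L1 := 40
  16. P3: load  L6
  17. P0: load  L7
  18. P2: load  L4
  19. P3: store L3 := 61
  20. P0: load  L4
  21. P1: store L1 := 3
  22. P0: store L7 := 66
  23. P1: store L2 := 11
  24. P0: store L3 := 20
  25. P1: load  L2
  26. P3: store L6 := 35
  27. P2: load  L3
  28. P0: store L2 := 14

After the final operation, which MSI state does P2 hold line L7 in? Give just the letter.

state = I

[1] P0: load  L0 | P0:S(80), P1:I, P2:I, P3:I | bus: BusRd
[2] P1: load  L7 | P0:I, P1:S(90), P2:I, P3:I | bus: BusRd
[3] P3: load  L7 | P0:I, P1:S(90), P2:I, P3:S(90) | bus: BusRd
[4] P0: store L2 := 41 | P0:M(41), P1:I, P2:I, P3:I | bus: BusRdX
[5] P3: store L4 := 50 | P0:I, P1:I, P2:I, P3:M(50) | bus: BusRdX
[6] P1: store L5 := 76 | P0:I, P1:M(76), P2:I, P3:I | bus: BusRdX
[7] P2: store L4 := 2 | P0:I, P1:I, P2:M(2), P3:I | bus: BusRdX,Flush
[8] P0: load  L7 | P0:S(90), P1:S(90), P2:I, P3:S(90) | bus: BusRd
[9] P3: store L3 := 27 | P0:I, P1:I, P2:I, P3:M(27) | bus: BusRdX
[10] P3: load  L7 | P0:S(90), P1:S(90), P2:I, P3:S(90) | bus: none
[11] P3: store L6 := 35 | P0:I, P1:I, P2:I, P3:M(35) | bus: BusRdX
[12] P1: store L5 := 28 | P0:I, P1:M(28), P2:I, P3:I | bus: none
[13] P0: store L2 := 27 | P0:M(27), P1:I, P2:I, P3:I | bus: none
[14] P3: store L5 := 68 | P0:I, P1:I, P2:I, P3:M(68) | bus: BusRdX,Flush
[15] P3: store L1 := 40 | P0:I, P1:I, P2:I, P3:M(40) | bus: BusRdX
[16] P3: load  L6 | P0:I, P1:I, P2:I, P3:M(35) | bus: none
[17] P0: load  L7 | P0:S(90), P1:S(90), P2:I, P3:S(90) | bus: none
[18] P2: load  L4 | P0:I, P1:I, P2:M(2), P3:I | bus: none
[19] P3: store L3 := 61 | P0:I, P1:I, P2:I, P3:M(61) | bus: none
[20] P0: load  L4 | P0:S(2), P1:I, P2:S(2), P3:I | bus: BusRd,Flush
[21] P1: store L1 := 3 | P0:I, P1:M(3), P2:I, P3:I | bus: BusRdX,Flush
[22] P0: store L7 := 66 | P0:M(66), P1:I, P2:I, P3:I | bus: BusRdX
[23] P1: store L2 := 11 | P0:I, P1:M(11), P2:I, P3:I | bus: BusRdX,Flush
[24] P0: store L3 := 20 | P0:M(20), P1:I, P2:I, P3:I | bus: BusRdX,Flush
[25] P1: load  L2 | P0:I, P1:M(11), P2:I, P3:I | bus: none
[26] P3: store L6 := 35 | P0:I, P1:I, P2:I, P3:M(35) | bus: none
[27] P2: load  L3 | P0:S(20), P1:I, P2:S(20), P3:I | bus: BusRd,Flush
[28] P0: store L2 := 14 | P0:M(14), P1:I, P2:I, P3:I | bus: BusRdX,Flush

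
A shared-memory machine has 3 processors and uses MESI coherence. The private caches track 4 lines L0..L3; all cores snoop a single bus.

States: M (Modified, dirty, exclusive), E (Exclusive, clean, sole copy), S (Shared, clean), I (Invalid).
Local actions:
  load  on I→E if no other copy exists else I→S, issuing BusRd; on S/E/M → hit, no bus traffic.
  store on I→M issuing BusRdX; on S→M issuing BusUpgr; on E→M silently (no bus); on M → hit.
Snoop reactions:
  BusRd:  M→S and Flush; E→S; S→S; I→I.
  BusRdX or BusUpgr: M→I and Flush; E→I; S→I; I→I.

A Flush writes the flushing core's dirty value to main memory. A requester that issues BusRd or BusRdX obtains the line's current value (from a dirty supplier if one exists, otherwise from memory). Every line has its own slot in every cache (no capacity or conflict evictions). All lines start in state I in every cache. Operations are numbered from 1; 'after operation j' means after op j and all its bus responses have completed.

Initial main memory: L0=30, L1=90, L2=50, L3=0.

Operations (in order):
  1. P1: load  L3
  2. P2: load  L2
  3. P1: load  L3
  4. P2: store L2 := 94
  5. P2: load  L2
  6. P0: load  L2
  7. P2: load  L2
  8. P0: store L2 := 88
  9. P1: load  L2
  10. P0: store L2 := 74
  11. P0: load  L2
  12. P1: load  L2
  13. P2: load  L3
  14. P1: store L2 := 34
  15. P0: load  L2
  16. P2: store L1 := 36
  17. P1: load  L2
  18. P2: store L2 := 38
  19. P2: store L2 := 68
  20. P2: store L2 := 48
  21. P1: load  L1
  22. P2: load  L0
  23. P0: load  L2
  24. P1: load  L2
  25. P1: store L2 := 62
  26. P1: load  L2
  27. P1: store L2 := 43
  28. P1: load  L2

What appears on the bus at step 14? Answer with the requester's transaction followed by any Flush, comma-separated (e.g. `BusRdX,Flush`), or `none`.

[1] P1: load  L3 | P0:I, P1:E(0), P2:I | bus: BusRd
[2] P2: load  L2 | P0:I, P1:I, P2:E(50) | bus: BusRd
[3] P1: load  L3 | P0:I, P1:E(0), P2:I | bus: none
[4] P2: store L2 := 94 | P0:I, P1:I, P2:M(94) | bus: none
[5] P2: load  L2 | P0:I, P1:I, P2:M(94) | bus: none
[6] P0: load  L2 | P0:S(94), P1:I, P2:S(94) | bus: BusRd,Flush
[7] P2: load  L2 | P0:S(94), P1:I, P2:S(94) | bus: none
[8] P0: store L2 := 88 | P0:M(88), P1:I, P2:I | bus: BusUpgr
[9] P1: load  L2 | P0:S(88), P1:S(88), P2:I | bus: BusRd,Flush
[10] P0: store L2 := 74 | P0:M(74), P1:I, P2:I | bus: BusUpgr
[11] P0: load  L2 | P0:M(74), P1:I, P2:I | bus: none
[12] P1: load  L2 | P0:S(74), P1:S(74), P2:I | bus: BusRd,Flush
[13] P2: load  L3 | P0:I, P1:S(0), P2:S(0) | bus: BusRd
[14] P1: store L2 := 34 | P0:I, P1:M(34), P2:I | bus: BusUpgr
[15] P0: load  L2 | P0:S(34), P1:S(34), P2:I | bus: BusRd,Flush
[16] P2: store L1 := 36 | P0:I, P1:I, P2:M(36) | bus: BusRdX
[17] P1: load  L2 | P0:S(34), P1:S(34), P2:I | bus: none
[18] P2: store L2 := 38 | P0:I, P1:I, P2:M(38) | bus: BusRdX
[19] P2: store L2 := 68 | P0:I, P1:I, P2:M(68) | bus: none
[20] P2: store L2 := 48 | P0:I, P1:I, P2:M(48) | bus: none
[21] P1: load  L1 | P0:I, P1:S(36), P2:S(36) | bus: BusRd,Flush
[22] P2: load  L0 | P0:I, P1:I, P2:E(30) | bus: BusRd
[23] P0: load  L2 | P0:S(48), P1:I, P2:S(48) | bus: BusRd,Flush
[24] P1: load  L2 | P0:S(48), P1:S(48), P2:S(48) | bus: BusRd
[25] P1: store L2 := 62 | P0:I, P1:M(62), P2:I | bus: BusUpgr
[26] P1: load  L2 | P0:I, P1:M(62), P2:I | bus: none
[27] P1: store L2 := 43 | P0:I, P1:M(43), P2:I | bus: none
[28] P1: load  L2 | P0:I, P1:M(43), P2:I | bus: none

bus = BusUpgr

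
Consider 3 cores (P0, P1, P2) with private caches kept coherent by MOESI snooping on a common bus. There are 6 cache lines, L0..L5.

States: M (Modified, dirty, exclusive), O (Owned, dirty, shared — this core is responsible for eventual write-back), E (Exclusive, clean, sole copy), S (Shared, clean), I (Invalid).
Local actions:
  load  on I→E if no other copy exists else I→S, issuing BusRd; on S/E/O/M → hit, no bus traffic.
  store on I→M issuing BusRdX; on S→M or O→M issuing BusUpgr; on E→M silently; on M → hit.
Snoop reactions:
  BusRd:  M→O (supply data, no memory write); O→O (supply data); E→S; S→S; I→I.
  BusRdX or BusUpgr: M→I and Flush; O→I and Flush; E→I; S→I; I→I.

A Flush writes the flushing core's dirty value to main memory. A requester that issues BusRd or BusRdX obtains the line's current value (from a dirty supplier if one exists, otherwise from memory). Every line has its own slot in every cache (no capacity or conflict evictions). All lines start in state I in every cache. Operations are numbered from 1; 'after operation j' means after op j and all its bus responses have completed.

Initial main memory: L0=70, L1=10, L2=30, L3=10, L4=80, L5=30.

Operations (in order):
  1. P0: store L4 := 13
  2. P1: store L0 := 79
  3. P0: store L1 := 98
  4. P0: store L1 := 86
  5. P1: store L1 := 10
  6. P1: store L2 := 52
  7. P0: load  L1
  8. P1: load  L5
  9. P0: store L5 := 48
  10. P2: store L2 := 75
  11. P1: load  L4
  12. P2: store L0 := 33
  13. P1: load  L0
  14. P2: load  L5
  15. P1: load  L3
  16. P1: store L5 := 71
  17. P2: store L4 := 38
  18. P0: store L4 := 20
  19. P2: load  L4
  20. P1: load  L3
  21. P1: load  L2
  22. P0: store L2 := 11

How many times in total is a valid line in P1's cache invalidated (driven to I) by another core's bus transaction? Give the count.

invalidations = 5

step 1: P0: store L4 := 13  ⟶  MII  (L4)  txn=BusRdX  M[L4]=80
step 2: P1: store L0 := 79  ⟶  IMI  (L0)  txn=BusRdX  M[L0]=70
step 3: P0: store L1 := 98  ⟶  MII  (L1)  txn=BusRdX  M[L1]=10
step 4: P0: store L1 := 86  ⟶  MII  (L1)  txn=∅  M[L1]=10
step 5: P1: store L1 := 10  ⟶  IMI  (L1)  txn=BusRdX+Flush  M[L1]=86
step 6: P1: store L2 := 52  ⟶  IMI  (L2)  txn=BusRdX  M[L2]=30
step 7: P0: load  L1  ⟶  SOI  (L1)  txn=BusRd  M[L1]=86
step 8: P1: load  L5  ⟶  IEI  (L5)  txn=BusRd  M[L5]=30
step 9: P0: store L5 := 48  ⟶  MII  (L5)  txn=BusRdX  M[L5]=30
step 10: P2: store L2 := 75  ⟶  IIM  (L2)  txn=BusRdX+Flush  M[L2]=52
step 11: P1: load  L4  ⟶  OSI  (L4)  txn=BusRd  M[L4]=80
step 12: P2: store L0 := 33  ⟶  IIM  (L0)  txn=BusRdX+Flush  M[L0]=79
step 13: P1: load  L0  ⟶  ISO  (L0)  txn=BusRd  M[L0]=79
step 14: P2: load  L5  ⟶  OIS  (L5)  txn=BusRd  M[L5]=30
step 15: P1: load  L3  ⟶  IEI  (L3)  txn=BusRd  M[L3]=10
step 16: P1: store L5 := 71  ⟶  IMI  (L5)  txn=BusRdX+Flush  M[L5]=48
step 17: P2: store L4 := 38  ⟶  IIM  (L4)  txn=BusRdX+Flush  M[L4]=13
step 18: P0: store L4 := 20  ⟶  MII  (L4)  txn=BusRdX+Flush  M[L4]=38
step 19: P2: load  L4  ⟶  OIS  (L4)  txn=BusRd  M[L4]=38
step 20: P1: load  L3  ⟶  IEI  (L3)  txn=∅  M[L3]=10
step 21: P1: load  L2  ⟶  ISO  (L2)  txn=BusRd  M[L2]=52
step 22: P0: store L2 := 11  ⟶  MII  (L2)  txn=BusRdX+Flush  M[L2]=75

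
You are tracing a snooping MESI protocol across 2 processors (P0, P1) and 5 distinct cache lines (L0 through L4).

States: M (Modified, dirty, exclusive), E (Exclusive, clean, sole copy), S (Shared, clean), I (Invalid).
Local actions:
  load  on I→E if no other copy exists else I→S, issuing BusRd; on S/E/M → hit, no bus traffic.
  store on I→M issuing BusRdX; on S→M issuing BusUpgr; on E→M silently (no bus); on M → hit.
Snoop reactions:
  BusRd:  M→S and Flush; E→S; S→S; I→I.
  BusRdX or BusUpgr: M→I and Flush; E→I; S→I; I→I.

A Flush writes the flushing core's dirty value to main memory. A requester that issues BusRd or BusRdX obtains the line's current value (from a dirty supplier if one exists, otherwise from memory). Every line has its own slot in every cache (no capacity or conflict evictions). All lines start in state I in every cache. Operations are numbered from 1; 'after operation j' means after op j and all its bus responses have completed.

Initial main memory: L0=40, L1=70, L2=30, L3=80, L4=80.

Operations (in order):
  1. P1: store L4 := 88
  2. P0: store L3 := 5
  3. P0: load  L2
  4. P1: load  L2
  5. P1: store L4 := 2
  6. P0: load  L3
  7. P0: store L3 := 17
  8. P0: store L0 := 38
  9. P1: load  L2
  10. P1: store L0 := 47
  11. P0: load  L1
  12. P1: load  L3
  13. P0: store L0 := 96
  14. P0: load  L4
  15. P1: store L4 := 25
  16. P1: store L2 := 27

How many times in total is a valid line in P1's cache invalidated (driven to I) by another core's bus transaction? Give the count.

invalidations = 1

step 1: P1: store L4 := 88  ⟶  IM  (L4)  txn=BusRdX  M[L4]=80
step 2: P0: store L3 := 5  ⟶  MI  (L3)  txn=BusRdX  M[L3]=80
step 3: P0: load  L2  ⟶  EI  (L2)  txn=BusRd  M[L2]=30
step 4: P1: load  L2  ⟶  SS  (L2)  txn=BusRd  M[L2]=30
step 5: P1: store L4 := 2  ⟶  IM  (L4)  txn=∅  M[L4]=80
step 6: P0: load  L3  ⟶  MI  (L3)  txn=∅  M[L3]=80
step 7: P0: store L3 := 17  ⟶  MI  (L3)  txn=∅  M[L3]=80
step 8: P0: store L0 := 38  ⟶  MI  (L0)  txn=BusRdX  M[L0]=40
step 9: P1: load  L2  ⟶  SS  (L2)  txn=∅  M[L2]=30
step 10: P1: store L0 := 47  ⟶  IM  (L0)  txn=BusRdX+Flush  M[L0]=38
step 11: P0: load  L1  ⟶  EI  (L1)  txn=BusRd  M[L1]=70
step 12: P1: load  L3  ⟶  SS  (L3)  txn=BusRd+Flush  M[L3]=17
step 13: P0: store L0 := 96  ⟶  MI  (L0)  txn=BusRdX+Flush  M[L0]=47
step 14: P0: load  L4  ⟶  SS  (L4)  txn=BusRd+Flush  M[L4]=2
step 15: P1: store L4 := 25  ⟶  IM  (L4)  txn=BusUpgr  M[L4]=2
step 16: P1: store L2 := 27  ⟶  IM  (L2)  txn=BusUpgr  M[L2]=30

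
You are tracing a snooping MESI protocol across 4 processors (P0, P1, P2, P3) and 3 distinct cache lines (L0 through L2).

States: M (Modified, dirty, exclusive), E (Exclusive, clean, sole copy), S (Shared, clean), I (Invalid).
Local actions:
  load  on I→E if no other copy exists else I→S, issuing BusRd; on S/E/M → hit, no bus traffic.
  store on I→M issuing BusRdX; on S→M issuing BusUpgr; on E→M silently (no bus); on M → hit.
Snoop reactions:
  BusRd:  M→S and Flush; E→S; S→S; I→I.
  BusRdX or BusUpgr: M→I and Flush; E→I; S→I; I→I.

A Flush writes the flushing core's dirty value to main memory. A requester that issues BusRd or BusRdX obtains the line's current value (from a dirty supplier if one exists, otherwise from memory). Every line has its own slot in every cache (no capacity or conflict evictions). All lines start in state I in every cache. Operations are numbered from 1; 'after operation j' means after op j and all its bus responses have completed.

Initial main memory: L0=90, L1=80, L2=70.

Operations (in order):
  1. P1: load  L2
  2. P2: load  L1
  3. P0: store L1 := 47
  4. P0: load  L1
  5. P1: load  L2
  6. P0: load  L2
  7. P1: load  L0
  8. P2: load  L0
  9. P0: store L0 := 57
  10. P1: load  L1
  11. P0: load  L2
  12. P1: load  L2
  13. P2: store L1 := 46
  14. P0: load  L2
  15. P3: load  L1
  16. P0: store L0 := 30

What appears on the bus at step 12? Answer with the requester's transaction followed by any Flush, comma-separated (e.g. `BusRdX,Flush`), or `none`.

step 1: P1: load  L2  ⟶  IEII  (L2)  txn=BusRd  M[L2]=70
step 2: P2: load  L1  ⟶  IIEI  (L1)  txn=BusRd  M[L1]=80
step 3: P0: store L1 := 47  ⟶  MIII  (L1)  txn=BusRdX  M[L1]=80
step 4: P0: load  L1  ⟶  MIII  (L1)  txn=∅  M[L1]=80
step 5: P1: load  L2  ⟶  IEII  (L2)  txn=∅  M[L2]=70
step 6: P0: load  L2  ⟶  SSII  (L2)  txn=BusRd  M[L2]=70
step 7: P1: load  L0  ⟶  IEII  (L0)  txn=BusRd  M[L0]=90
step 8: P2: load  L0  ⟶  ISSI  (L0)  txn=BusRd  M[L0]=90
step 9: P0: store L0 := 57  ⟶  MIII  (L0)  txn=BusRdX  M[L0]=90
step 10: P1: load  L1  ⟶  SSII  (L1)  txn=BusRd+Flush  M[L1]=47
step 11: P0: load  L2  ⟶  SSII  (L2)  txn=∅  M[L2]=70
step 12: P1: load  L2  ⟶  SSII  (L2)  txn=∅  M[L2]=70
step 13: P2: store L1 := 46  ⟶  IIMI  (L1)  txn=BusRdX  M[L1]=47
step 14: P0: load  L2  ⟶  SSII  (L2)  txn=∅  M[L2]=70
step 15: P3: load  L1  ⟶  IISS  (L1)  txn=BusRd+Flush  M[L1]=46
step 16: P0: store L0 := 30  ⟶  MIII  (L0)  txn=∅  M[L0]=90

bus = none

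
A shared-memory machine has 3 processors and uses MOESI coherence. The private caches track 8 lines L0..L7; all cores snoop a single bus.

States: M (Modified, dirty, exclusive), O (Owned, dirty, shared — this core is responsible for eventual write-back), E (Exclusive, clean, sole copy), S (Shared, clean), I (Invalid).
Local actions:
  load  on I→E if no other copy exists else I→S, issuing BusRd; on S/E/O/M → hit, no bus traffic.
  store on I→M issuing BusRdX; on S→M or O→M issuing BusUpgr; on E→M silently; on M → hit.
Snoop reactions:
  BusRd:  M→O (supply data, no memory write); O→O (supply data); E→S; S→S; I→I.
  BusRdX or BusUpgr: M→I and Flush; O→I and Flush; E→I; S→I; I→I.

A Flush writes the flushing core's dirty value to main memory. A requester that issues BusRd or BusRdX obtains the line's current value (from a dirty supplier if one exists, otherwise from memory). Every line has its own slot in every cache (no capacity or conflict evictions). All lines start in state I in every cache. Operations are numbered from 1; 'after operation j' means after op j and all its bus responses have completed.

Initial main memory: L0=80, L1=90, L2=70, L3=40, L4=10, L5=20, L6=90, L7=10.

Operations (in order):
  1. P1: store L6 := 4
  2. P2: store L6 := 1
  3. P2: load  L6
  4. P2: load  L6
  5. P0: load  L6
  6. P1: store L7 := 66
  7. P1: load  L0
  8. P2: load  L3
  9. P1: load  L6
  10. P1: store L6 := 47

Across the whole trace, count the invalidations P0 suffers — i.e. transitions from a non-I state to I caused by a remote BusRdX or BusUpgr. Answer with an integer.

  op1 P1: store L6 := 4 → I/M/I on L6; bus BusRdX; mem=90
  op2 P2: store L6 := 1 → I/I/M on L6; bus BusRdX Flush; mem=4
  op3 P2: load  L6 → I/I/M on L6; bus (none); mem=4
  op4 P2: load  L6 → I/I/M on L6; bus (none); mem=4
  op5 P0: load  L6 → S/I/O on L6; bus BusRd; mem=4
  op6 P1: store L7 := 66 → I/M/I on L7; bus BusRdX; mem=10
  op7 P1: load  L0 → I/E/I on L0; bus BusRd; mem=80
  op8 P2: load  L3 → I/I/E on L3; bus BusRd; mem=40
  op9 P1: load  L6 → S/S/O on L6; bus BusRd; mem=4
  op10 P1: store L6 := 47 → I/M/I on L6; bus BusUpgr Flush; mem=1

invalidations = 1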